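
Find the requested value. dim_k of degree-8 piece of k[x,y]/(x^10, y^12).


k[x,y], I = (x^10, y^12), d = 8
Need i < 10 and d-i < 12.
Range: 0 <= i <= 8.
H(8) = 9


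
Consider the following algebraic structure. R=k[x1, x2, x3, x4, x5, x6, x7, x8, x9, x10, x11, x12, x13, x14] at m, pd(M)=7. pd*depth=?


pd+depth=14
depth=14-7=7
pd*depth=7*7=49


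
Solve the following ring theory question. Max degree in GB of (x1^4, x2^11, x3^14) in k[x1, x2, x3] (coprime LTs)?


Pure powers, coprime LTs => already GB.
Degrees: 4, 11, 14
Max=14


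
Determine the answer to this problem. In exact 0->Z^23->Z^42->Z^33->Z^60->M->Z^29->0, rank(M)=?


Alt sum=0:
(-1)^0*23 + (-1)^1*42 + (-1)^2*33 + (-1)^3*60 + (-1)^4*? + (-1)^5*29=0
rank(M)=75


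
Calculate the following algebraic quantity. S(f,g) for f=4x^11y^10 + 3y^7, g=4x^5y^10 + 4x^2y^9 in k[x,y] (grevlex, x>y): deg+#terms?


LT(f)=4x^11y^10, LT(g)=4x^5y^10
lcm(LM)=x^11y^10
S(f,g) (scaled by 16 to clear denominators) = 4*f - 4x^6*g = -16x^8y^9 + 12y^7
2 terms, deg 17.
17+2=19


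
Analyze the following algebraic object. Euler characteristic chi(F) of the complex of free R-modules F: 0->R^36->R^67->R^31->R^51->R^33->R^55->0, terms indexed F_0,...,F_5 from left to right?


chi = sum (-1)^i * rank:
(-1)^0*36=36
(-1)^1*67=-67
(-1)^2*31=31
(-1)^3*51=-51
(-1)^4*33=33
(-1)^5*55=-55
chi=-73


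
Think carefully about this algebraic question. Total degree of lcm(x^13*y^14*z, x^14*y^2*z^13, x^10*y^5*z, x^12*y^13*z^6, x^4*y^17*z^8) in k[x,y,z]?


lcm = componentwise max:
x: max(13,14,10,12,4)=14
y: max(14,2,5,13,17)=17
z: max(1,13,1,6,8)=13
Total=14+17+13=44


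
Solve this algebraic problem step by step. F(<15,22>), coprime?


gcd(15,22)=1 => F=ab-a-b=15*22-15-22=330-37=293


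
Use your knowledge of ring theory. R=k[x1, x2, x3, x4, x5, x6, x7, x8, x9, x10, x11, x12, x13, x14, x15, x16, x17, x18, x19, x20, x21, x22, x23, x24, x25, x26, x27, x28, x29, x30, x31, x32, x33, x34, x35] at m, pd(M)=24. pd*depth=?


pd+depth=35
depth=35-24=11
pd*depth=24*11=264


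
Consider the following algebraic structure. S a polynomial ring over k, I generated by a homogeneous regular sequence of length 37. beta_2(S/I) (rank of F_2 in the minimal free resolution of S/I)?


Regular sequence => Koszul complex is the minimal free resolution.
Syz_1 minimally generated by Koszul relations f_i*e_j - f_j*e_i (i<j): mu(Syz_1) = beta_2 = C(m,2) = m(m-1)/2
m=37
37*36/2 = 666


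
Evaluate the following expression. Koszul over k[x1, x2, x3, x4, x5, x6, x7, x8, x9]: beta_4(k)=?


C(n,i)=C(9,4)=126


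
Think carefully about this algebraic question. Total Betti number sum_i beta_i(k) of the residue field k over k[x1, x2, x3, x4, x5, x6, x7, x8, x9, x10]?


Koszul resolution: beta_i(k)=C(n,i), n=10
sum_i C(10,i) = 2^10 = 1024


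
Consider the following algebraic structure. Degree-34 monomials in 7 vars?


C(d+n-1,n-1)=C(40,6)=3838380


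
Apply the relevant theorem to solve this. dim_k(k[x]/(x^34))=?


Basis: 1,x,...,x^33
dim=34


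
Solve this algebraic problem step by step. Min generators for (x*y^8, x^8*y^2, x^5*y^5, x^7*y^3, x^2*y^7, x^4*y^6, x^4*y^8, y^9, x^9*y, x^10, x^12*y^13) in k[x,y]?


Remove redundant (divisible by others).
x^4*y^8 redundant.
x^12*y^13 redundant.
Min: x^10, x^9*y, x^8*y^2, x^7*y^3, x^5*y^5, x^4*y^6, x^2*y^7, x*y^8, y^9
Count=9


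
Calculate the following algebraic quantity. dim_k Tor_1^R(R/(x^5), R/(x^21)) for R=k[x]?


Tor_1(R/I,R/J)=(I cap J)/IJ=(x^21)/(x^26)
dim=26-21=min(5,21)=5


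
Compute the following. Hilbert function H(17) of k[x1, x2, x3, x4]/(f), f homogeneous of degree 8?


C(20,3)-C(12,3)=1140-220=920


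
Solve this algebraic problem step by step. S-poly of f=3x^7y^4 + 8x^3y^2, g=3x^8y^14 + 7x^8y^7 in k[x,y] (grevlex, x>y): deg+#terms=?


LT(f)=3x^7y^4, LT(g)=3x^8y^14
lcm(LM)=x^8y^14
S(f,g) (scaled by 9 to clear denominators) = 3xy^10*f - 3*g = 24x^4y^12 - 21x^8y^7
2 terms, deg 16.
16+2=18


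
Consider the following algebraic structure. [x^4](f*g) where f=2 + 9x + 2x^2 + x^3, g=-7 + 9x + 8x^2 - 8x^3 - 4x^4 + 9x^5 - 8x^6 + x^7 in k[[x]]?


[x^4] = sum a_i*b_j, i+j=4
  2*-4=-8
  9*-8=-72
  2*8=16
  1*9=9
Sum=-55


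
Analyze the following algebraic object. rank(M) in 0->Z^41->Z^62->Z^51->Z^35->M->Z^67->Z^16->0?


Alt sum=0:
(-1)^0*41 + (-1)^1*62 + (-1)^2*51 + (-1)^3*35 + (-1)^4*? + (-1)^5*67 + (-1)^6*16=0
rank(M)=56


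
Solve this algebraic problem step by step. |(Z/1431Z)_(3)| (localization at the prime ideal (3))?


3-primary part: 1431=3^3*53
Size=3^3=27


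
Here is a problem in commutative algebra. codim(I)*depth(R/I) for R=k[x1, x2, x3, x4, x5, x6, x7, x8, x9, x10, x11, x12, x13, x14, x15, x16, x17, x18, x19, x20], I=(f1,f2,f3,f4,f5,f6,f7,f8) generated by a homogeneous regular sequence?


codim=8, depth=dim(R/I)=20-8=12
Product=8*12=96


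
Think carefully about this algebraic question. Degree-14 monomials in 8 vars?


C(d+n-1,n-1)=C(21,7)=116280


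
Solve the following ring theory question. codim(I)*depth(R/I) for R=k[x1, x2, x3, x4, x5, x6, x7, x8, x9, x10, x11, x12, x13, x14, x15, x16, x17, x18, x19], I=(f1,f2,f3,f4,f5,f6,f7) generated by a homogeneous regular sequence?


codim=7, depth=dim(R/I)=19-7=12
Product=7*12=84


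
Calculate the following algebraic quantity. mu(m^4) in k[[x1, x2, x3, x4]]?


C(n+d-1,d)=C(7,4)=35


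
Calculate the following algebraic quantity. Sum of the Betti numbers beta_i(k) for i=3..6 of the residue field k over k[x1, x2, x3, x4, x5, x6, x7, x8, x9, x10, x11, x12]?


Koszul resolution: beta_i(k)=C(n,i), n=12
C(12,3)=220, C(12,4)=495, C(12,5)=792, C(12,6)=924
Sum=2431


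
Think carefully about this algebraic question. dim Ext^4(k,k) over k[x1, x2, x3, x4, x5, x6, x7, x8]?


C(n,i)=C(8,4)=70


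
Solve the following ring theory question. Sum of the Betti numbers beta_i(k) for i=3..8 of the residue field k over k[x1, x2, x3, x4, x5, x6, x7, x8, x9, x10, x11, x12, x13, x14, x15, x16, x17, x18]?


Koszul resolution: beta_i(k)=C(n,i), n=18
C(18,3)=816, C(18,4)=3060, C(18,5)=8568, C(18,6)=18564, C(18,7)=31824, C(18,8)=43758
Sum=106590


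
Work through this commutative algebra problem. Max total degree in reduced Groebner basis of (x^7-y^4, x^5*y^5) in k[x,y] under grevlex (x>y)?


LT(f1)=x^7, LT(f2)=x^5y^5, lcm=x^7y^5
S(f1,f2) = y^5*f1 - x^2*f2 = -y^9
Reduced GB = {f1, f2, y^9}; degrees 7, 10, 9
Max = 10


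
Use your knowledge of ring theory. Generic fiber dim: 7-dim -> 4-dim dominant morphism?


dim(fiber)=dim(X)-dim(Y)=7-4=3


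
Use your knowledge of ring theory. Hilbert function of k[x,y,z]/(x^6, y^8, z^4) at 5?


Need i<6, j<8, k<4 with i+j+k=5.
For each i, j ranges over max(0,5-i-3)..min(7,5-i):
  i=0: j in [2,5] -> 4
  i=1: j in [1,4] -> 4
  i=2: j in [0,3] -> 4
  i=3: j in [0,2] -> 3
  i=4: j in [0,1] -> 2
  i=5: j in [0,0] -> 1
H(5) = 4+4+4+3+2+1 = 18


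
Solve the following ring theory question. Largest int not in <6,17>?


gcd(6,17)=1 => F=ab-a-b=6*17-6-17=102-23=79


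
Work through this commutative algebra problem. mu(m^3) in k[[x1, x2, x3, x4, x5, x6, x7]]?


C(n+d-1,d)=C(9,3)=84


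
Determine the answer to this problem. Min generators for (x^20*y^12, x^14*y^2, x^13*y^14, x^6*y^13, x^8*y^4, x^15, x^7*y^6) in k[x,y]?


Remove redundant (divisible by others).
x^13*y^14 redundant.
x^20*y^12 redundant.
Min: x^15, x^14*y^2, x^8*y^4, x^7*y^6, x^6*y^13
Count=5


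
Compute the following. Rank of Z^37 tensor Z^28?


rank(M(x)N) = rank(M)*rank(N)
37*28 = 1036


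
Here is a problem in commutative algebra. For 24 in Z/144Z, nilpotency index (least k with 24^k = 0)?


24^k mod 144:
k=1: 24
k=2: 0
First zero at k = 2


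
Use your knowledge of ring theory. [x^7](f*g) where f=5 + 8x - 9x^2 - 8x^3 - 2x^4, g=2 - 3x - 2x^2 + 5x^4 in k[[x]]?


[x^7] = sum a_i*b_j, i+j=7
  -8*5=-40
Sum=-40


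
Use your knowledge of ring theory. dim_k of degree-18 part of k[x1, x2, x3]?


C(d+n-1,n-1)=C(20,2)=190


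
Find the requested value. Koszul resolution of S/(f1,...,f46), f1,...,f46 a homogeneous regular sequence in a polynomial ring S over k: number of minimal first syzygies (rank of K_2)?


Regular sequence => Koszul complex is the minimal free resolution.
Syz_1 minimally generated by Koszul relations f_i*e_j - f_j*e_i (i<j): mu(Syz_1) = beta_2 = C(m,2) = m(m-1)/2
m=46
46*45/2 = 1035


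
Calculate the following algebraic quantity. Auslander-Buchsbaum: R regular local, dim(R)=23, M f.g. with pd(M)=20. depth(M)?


pd+depth=depth(R)=23
depth=23-20=3


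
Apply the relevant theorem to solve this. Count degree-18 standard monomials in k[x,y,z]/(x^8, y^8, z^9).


Need i<8, j<8, k<9 with i+j+k=18.
For each i, j ranges over max(0,18-i-8)..min(7,18-i):
  i=0: j in [10,7] -> 0
  i=1: j in [9,7] -> 0
  i=2: j in [8,7] -> 0
  i=3: j in [7,7] -> 1
  i=4: j in [6,7] -> 2
  i=5: j in [5,7] -> 3
  i=6: j in [4,7] -> 4
  i=7: j in [3,7] -> 5
H(18) = 0+0+0+1+2+3+4+5 = 15


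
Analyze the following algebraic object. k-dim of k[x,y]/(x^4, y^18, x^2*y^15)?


k[x,y]/I, I = (x^4, y^18, x^2*y^15)
Rect: 4x18=72. Corner: (4-2)x(18-15)=6.
dim = 72-6 = 66


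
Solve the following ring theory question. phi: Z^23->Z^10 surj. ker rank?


rank(ker) = 23-10 = 13


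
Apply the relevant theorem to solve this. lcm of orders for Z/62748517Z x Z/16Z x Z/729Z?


Exponent = lcm of the cyclic orders; pairwise coprime => product.
13^7*2^4*3^6=62748517*16*729=731898702288


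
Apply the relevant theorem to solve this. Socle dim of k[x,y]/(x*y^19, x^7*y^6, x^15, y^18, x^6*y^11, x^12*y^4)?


Socle = ann(m) = span of standard monomials u with x*u, y*u in I (staircase corners).
Redundant generators: x*y^19
Minimal generators: x^15, x^12*y^4, x^7*y^6, x^6*y^11, y^18
Corners: x^5y^17, x^6y^10, x^11y^5, x^14y^3
Socle dim=4


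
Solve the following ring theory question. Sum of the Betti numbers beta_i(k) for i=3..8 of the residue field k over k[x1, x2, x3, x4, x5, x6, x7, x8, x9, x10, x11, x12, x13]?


Koszul resolution: beta_i(k)=C(n,i), n=13
C(13,3)=286, C(13,4)=715, C(13,5)=1287, C(13,6)=1716, C(13,7)=1716, C(13,8)=1287
Sum=7007


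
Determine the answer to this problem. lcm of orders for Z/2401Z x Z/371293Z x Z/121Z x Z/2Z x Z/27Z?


Exponent = lcm of the cyclic orders; pairwise coprime => product.
7^4*13^5*11^2*2^1*3^3=2401*371293*121*2*27=5824894337262


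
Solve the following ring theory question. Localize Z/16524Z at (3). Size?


3-primary part: 16524=3^5*68
Size=3^5=243


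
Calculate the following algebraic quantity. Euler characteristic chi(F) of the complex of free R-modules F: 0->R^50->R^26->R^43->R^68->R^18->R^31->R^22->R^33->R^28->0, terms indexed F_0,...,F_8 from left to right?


chi = sum (-1)^i * rank:
(-1)^0*50=50
(-1)^1*26=-26
(-1)^2*43=43
(-1)^3*68=-68
(-1)^4*18=18
(-1)^5*31=-31
(-1)^6*22=22
(-1)^7*33=-33
(-1)^8*28=28
chi=3


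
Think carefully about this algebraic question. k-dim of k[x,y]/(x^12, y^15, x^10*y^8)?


k[x,y]/I, I = (x^12, y^15, x^10*y^8)
Rect: 12x15=180. Corner: (12-10)x(15-8)=14.
dim = 180-14 = 166


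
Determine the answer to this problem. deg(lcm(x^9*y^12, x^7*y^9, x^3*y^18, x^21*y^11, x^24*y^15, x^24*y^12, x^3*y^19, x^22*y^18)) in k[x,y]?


lcm = componentwise max:
x: max(9,7,3,21,24,24,3,22)=24
y: max(12,9,18,11,15,12,19,18)=19
Total=24+19=43


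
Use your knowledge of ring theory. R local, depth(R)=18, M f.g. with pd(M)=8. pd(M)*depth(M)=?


pd+depth=18
depth=18-8=10
pd*depth=8*10=80


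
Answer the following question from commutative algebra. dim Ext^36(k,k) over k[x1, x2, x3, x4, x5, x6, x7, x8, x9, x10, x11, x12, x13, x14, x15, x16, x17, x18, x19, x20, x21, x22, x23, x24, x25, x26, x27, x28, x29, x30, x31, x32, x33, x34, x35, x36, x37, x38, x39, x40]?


C(n,i)=C(40,36)=91390


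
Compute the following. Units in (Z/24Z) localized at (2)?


Local ring = Z/8Z.
phi(8) = 2^2*(2-1) = 4


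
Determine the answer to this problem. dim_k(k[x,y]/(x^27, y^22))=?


Basis: x^i*y^j, i<27, j<22
27*22=594


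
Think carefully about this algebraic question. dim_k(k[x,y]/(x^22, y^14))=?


Basis: x^i*y^j, i<22, j<14
22*14=308


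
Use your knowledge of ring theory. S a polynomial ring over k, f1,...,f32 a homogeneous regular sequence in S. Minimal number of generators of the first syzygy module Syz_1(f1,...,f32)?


Regular sequence => Koszul complex is the minimal free resolution.
Syz_1 minimally generated by Koszul relations f_i*e_j - f_j*e_i (i<j): mu(Syz_1) = beta_2 = C(m,2) = m(m-1)/2
m=32
32*31/2 = 496


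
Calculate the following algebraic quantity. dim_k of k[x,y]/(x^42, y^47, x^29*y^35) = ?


k[x,y]/I, I = (x^42, y^47, x^29*y^35)
Rect: 42x47=1974. Corner: (42-29)x(47-35)=156.
dim = 1974-156 = 1818


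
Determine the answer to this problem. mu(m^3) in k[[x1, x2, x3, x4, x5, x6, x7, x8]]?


C(n+d-1,d)=C(10,3)=120


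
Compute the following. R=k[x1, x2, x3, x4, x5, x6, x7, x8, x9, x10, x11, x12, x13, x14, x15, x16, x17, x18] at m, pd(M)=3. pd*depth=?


pd+depth=18
depth=18-3=15
pd*depth=3*15=45


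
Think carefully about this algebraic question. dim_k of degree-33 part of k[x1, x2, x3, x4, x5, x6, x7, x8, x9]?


C(d+n-1,n-1)=C(41,8)=95548245


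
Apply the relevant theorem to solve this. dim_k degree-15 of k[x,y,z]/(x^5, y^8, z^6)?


Need i<5, j<8, k<6 with i+j+k=15.
For each i, j ranges over max(0,15-i-5)..min(7,15-i):
  i=0: j in [10,7] -> 0
  i=1: j in [9,7] -> 0
  i=2: j in [8,7] -> 0
  i=3: j in [7,7] -> 1
  i=4: j in [6,7] -> 2
H(15) = 0+0+0+1+2 = 3


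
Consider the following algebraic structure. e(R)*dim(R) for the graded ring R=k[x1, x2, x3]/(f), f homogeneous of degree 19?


e(R)=deg(f)=19, dim(R)=3-1=2
e*dim=19*2=38


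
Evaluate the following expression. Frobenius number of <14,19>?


gcd(14,19)=1 => F=ab-a-b=14*19-14-19=266-33=233


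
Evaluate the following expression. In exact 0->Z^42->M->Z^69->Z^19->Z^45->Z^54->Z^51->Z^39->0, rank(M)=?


Alt sum=0:
(-1)^0*42 + (-1)^1*? + (-1)^2*69 + (-1)^3*19 + (-1)^4*45 + (-1)^5*54 + (-1)^6*51 + (-1)^7*39=0
rank(M)=95


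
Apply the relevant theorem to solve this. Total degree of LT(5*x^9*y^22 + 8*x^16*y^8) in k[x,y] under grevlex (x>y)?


LT: 5*x^9*y^22
deg_x=9, deg_y=22
Total=9+22=31


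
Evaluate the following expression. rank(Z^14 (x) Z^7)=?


rank(M(x)N) = rank(M)*rank(N)
14*7 = 98


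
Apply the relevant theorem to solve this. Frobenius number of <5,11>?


gcd(5,11)=1 => F=ab-a-b=5*11-5-11=55-16=39


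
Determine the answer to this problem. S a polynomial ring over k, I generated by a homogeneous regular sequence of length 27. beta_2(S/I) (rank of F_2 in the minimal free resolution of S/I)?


Regular sequence => Koszul complex is the minimal free resolution.
Syz_1 minimally generated by Koszul relations f_i*e_j - f_j*e_i (i<j): mu(Syz_1) = beta_2 = C(m,2) = m(m-1)/2
m=27
27*26/2 = 351


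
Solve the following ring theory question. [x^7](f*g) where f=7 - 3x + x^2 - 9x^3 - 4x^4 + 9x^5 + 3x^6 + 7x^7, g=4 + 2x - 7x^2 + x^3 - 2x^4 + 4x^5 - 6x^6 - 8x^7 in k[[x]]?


[x^7] = sum a_i*b_j, i+j=7
  7*-8=-56
  -3*-6=18
  1*4=4
  -9*-2=18
  -4*1=-4
  9*-7=-63
  3*2=6
  7*4=28
Sum=-49


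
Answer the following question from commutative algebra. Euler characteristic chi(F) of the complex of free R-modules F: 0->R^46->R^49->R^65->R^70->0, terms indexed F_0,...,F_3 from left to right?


chi = sum (-1)^i * rank:
(-1)^0*46=46
(-1)^1*49=-49
(-1)^2*65=65
(-1)^3*70=-70
chi=-8


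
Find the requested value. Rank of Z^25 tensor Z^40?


rank(M(x)N) = rank(M)*rank(N)
25*40 = 1000


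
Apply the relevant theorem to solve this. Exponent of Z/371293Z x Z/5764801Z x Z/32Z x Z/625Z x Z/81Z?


Exponent = lcm of the cyclic orders; pairwise coprime => product.
13^5*7^8*2^5*5^4*3^4=371293*5764801*32*625*81=3467497017462660000


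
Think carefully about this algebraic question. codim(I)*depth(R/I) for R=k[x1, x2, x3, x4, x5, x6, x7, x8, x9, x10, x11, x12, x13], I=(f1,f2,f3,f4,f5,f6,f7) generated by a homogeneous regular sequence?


codim=7, depth=dim(R/I)=13-7=6
Product=7*6=42


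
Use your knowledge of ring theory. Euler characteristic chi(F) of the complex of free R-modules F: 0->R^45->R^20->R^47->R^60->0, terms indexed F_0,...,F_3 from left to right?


chi = sum (-1)^i * rank:
(-1)^0*45=45
(-1)^1*20=-20
(-1)^2*47=47
(-1)^3*60=-60
chi=12


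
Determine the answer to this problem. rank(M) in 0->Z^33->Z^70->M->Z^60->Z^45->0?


Alt sum=0:
(-1)^0*33 + (-1)^1*70 + (-1)^2*? + (-1)^3*60 + (-1)^4*45=0
rank(M)=52


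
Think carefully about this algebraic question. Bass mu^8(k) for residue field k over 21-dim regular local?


C(n,i)=C(21,8)=203490


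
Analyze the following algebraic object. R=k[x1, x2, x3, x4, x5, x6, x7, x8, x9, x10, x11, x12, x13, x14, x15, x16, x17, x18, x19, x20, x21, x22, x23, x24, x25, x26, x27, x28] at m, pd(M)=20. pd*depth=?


pd+depth=28
depth=28-20=8
pd*depth=20*8=160


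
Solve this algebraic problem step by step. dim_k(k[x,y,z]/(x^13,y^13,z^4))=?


Basis: x^iy^jz^k, i<13,j<13,k<4
13*13*4=676


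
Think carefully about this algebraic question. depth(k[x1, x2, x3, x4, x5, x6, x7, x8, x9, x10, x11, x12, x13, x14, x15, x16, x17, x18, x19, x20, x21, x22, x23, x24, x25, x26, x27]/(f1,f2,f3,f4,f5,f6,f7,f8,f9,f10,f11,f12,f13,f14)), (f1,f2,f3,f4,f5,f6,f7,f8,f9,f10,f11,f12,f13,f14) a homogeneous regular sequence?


depth(R)=27
depth(R/I)=27-14=13


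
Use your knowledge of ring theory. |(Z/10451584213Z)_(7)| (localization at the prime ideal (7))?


7-primary part: 10451584213=7^10*37
Size=7^10=282475249


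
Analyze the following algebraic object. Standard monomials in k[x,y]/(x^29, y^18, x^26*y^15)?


k[x,y]/I, I = (x^29, y^18, x^26*y^15)
Rect: 29x18=522. Corner: (29-26)x(18-15)=9.
dim = 522-9 = 513


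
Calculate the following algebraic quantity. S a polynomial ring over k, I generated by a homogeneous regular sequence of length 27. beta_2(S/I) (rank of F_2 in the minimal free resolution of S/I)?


Regular sequence => Koszul complex is the minimal free resolution.
Syz_1 minimally generated by Koszul relations f_i*e_j - f_j*e_i (i<j): mu(Syz_1) = beta_2 = C(m,2) = m(m-1)/2
m=27
27*26/2 = 351


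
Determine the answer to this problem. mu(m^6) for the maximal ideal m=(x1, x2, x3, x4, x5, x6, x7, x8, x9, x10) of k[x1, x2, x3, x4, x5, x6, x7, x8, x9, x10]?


Graded Nakayama: mu(m^d) = dim_k (m^d/m^(d+1)) = #degree-6 monomials in 10 vars
C(n+d-1,d)=C(15,6)=5005


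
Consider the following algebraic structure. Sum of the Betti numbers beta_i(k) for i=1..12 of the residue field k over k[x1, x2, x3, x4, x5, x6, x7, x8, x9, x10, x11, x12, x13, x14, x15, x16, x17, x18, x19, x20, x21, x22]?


Koszul resolution: beta_i(k)=C(n,i), n=22
C(22,1)=22, C(22,2)=231, C(22,3)=1540, C(22,4)=7315, C(22,5)=26334, C(22,6)=74613, C(22,7)=170544, C(22,8)=319770, C(22,9)=497420, C(22,10)=646646, C(22,11)=705432, C(22,12)=646646
Sum=3096513


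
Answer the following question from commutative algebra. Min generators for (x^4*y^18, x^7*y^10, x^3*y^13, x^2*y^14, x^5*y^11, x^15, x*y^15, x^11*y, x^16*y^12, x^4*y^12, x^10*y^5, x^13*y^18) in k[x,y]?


Remove redundant (divisible by others).
x^4*y^18 redundant.
x^16*y^12 redundant.
x^13*y^18 redundant.
Min: x^15, x^11*y, x^10*y^5, x^7*y^10, x^5*y^11, x^4*y^12, x^3*y^13, x^2*y^14, x*y^15
Count=9


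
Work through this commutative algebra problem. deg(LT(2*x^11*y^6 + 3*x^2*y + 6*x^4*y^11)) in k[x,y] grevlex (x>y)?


LT: 2*x^11*y^6
deg_x=11, deg_y=6
Total=11+6=17


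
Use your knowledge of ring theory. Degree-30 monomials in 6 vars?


C(d+n-1,n-1)=C(35,5)=324632


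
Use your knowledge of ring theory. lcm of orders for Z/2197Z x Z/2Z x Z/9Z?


Exponent = lcm of the cyclic orders; pairwise coprime => product.
13^3*2^1*3^2=2197*2*9=39546


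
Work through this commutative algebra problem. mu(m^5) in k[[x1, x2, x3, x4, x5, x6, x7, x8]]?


C(n+d-1,d)=C(12,5)=792


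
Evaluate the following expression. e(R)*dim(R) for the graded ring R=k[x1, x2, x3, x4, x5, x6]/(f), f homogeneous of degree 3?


e(R)=deg(f)=3, dim(R)=6-1=5
e*dim=3*5=15


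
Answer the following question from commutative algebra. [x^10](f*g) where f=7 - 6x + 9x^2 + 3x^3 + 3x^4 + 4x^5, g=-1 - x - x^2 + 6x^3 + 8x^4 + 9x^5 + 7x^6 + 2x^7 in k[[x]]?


[x^10] = sum a_i*b_j, i+j=10
  3*2=6
  3*7=21
  4*9=36
Sum=63


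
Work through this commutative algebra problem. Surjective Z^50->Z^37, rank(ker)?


rank(ker) = 50-37 = 13


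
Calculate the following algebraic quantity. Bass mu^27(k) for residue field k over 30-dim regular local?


C(n,i)=C(30,27)=4060


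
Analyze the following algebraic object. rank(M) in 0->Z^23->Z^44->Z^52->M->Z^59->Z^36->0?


Alt sum=0:
(-1)^0*23 + (-1)^1*44 + (-1)^2*52 + (-1)^3*? + (-1)^4*59 + (-1)^5*36=0
rank(M)=54


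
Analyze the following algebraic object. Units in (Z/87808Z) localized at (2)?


Local ring = Z/256Z.
phi(256) = 2^7*(2-1) = 128


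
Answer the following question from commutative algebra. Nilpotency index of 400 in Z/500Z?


400^k mod 500:
k=1: 400
k=2: 0
First zero at k = 2


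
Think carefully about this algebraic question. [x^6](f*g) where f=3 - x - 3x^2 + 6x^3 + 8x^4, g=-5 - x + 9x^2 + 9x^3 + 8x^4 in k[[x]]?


[x^6] = sum a_i*b_j, i+j=6
  -3*8=-24
  6*9=54
  8*9=72
Sum=102


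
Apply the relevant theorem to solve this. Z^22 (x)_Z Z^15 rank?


rank(M(x)N) = rank(M)*rank(N)
22*15 = 330


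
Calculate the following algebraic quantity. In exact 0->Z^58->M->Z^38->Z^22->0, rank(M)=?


Alt sum=0:
(-1)^0*58 + (-1)^1*? + (-1)^2*38 + (-1)^3*22=0
rank(M)=74


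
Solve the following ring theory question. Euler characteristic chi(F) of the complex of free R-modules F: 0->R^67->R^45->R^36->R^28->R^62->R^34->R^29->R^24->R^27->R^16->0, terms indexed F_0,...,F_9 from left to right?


chi = sum (-1)^i * rank:
(-1)^0*67=67
(-1)^1*45=-45
(-1)^2*36=36
(-1)^3*28=-28
(-1)^4*62=62
(-1)^5*34=-34
(-1)^6*29=29
(-1)^7*24=-24
(-1)^8*27=27
(-1)^9*16=-16
chi=74


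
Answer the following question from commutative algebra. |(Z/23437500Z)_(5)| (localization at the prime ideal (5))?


5-primary part: 23437500=5^9*12
Size=5^9=1953125


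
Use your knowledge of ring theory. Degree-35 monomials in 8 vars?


C(d+n-1,n-1)=C(42,7)=26978328


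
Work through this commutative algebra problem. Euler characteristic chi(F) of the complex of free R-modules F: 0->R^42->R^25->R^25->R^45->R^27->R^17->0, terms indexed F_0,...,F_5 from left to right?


chi = sum (-1)^i * rank:
(-1)^0*42=42
(-1)^1*25=-25
(-1)^2*25=25
(-1)^3*45=-45
(-1)^4*27=27
(-1)^5*17=-17
chi=7


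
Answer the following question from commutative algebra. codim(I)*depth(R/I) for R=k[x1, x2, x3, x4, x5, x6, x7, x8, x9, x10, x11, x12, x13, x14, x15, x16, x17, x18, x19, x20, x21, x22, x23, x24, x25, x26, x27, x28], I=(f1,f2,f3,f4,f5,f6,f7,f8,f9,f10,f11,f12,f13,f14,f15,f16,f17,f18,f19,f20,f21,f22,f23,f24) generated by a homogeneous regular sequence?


codim=24, depth=dim(R/I)=28-24=4
Product=24*4=96


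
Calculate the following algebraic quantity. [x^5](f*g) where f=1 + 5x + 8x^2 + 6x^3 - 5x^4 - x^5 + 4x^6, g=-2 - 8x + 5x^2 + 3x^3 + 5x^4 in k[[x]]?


[x^5] = sum a_i*b_j, i+j=5
  5*5=25
  8*3=24
  6*5=30
  -5*-8=40
  -1*-2=2
Sum=121


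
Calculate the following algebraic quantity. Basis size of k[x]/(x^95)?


Basis: 1,x,...,x^94
dim=95


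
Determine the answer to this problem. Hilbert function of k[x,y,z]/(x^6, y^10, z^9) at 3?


Need i<6, j<10, k<9 with i+j+k=3.
For each i, j ranges over max(0,3-i-8)..min(9,3-i):
  i=0: j in [0,3] -> 4
  i=1: j in [0,2] -> 3
  i=2: j in [0,1] -> 2
  i=3: j in [0,0] -> 1
H(3) = 4+3+2+1 = 10


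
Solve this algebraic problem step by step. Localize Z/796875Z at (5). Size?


5-primary part: 796875=5^6*51
Size=5^6=15625


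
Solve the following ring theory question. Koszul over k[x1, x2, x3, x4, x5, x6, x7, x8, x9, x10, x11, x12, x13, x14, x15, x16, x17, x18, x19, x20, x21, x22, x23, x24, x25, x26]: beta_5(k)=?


C(n,i)=C(26,5)=65780


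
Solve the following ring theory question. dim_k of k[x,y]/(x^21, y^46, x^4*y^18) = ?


k[x,y]/I, I = (x^21, y^46, x^4*y^18)
Rect: 21x46=966. Corner: (21-4)x(46-18)=476.
dim = 966-476 = 490


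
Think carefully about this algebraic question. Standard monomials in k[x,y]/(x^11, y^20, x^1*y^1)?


k[x,y]/I, I = (x^11, y^20, x^1*y^1)
Rect: 11x20=220. Corner: (11-1)x(20-1)=190.
dim = 220-190 = 30


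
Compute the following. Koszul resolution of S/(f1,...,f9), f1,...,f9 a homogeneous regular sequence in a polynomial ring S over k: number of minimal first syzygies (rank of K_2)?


Regular sequence => Koszul complex is the minimal free resolution.
Syz_1 minimally generated by Koszul relations f_i*e_j - f_j*e_i (i<j): mu(Syz_1) = beta_2 = C(m,2) = m(m-1)/2
m=9
9*8/2 = 36


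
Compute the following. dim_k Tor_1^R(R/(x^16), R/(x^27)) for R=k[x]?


Tor_1(R/I,R/J)=(I cap J)/IJ=(x^27)/(x^43)
dim=43-27=min(16,27)=16


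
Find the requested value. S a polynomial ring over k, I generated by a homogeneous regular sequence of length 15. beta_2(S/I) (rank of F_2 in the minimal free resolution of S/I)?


Regular sequence => Koszul complex is the minimal free resolution.
Syz_1 minimally generated by Koszul relations f_i*e_j - f_j*e_i (i<j): mu(Syz_1) = beta_2 = C(m,2) = m(m-1)/2
m=15
15*14/2 = 105


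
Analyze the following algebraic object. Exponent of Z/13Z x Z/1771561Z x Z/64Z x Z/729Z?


Exponent = lcm of the cyclic orders; pairwise coprime => product.
13^1*11^6*2^6*3^6=13*1771561*64*729=1074501350208


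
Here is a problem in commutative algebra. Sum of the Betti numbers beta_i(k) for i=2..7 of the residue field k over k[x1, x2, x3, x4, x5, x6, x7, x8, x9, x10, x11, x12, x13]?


Koszul resolution: beta_i(k)=C(n,i), n=13
C(13,2)=78, C(13,3)=286, C(13,4)=715, C(13,5)=1287, C(13,6)=1716, C(13,7)=1716
Sum=5798


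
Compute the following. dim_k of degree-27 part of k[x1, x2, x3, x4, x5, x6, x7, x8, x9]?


C(d+n-1,n-1)=C(35,8)=23535820


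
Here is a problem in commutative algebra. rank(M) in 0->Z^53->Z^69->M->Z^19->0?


Alt sum=0:
(-1)^0*53 + (-1)^1*69 + (-1)^2*? + (-1)^3*19=0
rank(M)=35


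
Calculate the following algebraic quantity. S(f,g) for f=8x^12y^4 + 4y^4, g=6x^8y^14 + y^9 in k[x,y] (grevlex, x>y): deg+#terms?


LT(f)=8x^12y^4, LT(g)=6x^8y^14
lcm(LM)=x^12y^14
S(f,g) (scaled by 48 to clear denominators) = 6y^10*f - 8x^4*g = 24y^14 - 8x^4y^9
2 terms, deg 14.
14+2=16


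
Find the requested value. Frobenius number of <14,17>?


gcd(14,17)=1 => F=ab-a-b=14*17-14-17=238-31=207


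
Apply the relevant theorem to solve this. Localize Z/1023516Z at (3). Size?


3-primary part: 1023516=3^9*52
Size=3^9=19683


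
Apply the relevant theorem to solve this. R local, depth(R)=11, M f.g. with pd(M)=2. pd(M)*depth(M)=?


pd+depth=11
depth=11-2=9
pd*depth=2*9=18


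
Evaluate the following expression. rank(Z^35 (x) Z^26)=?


rank(M(x)N) = rank(M)*rank(N)
35*26 = 910


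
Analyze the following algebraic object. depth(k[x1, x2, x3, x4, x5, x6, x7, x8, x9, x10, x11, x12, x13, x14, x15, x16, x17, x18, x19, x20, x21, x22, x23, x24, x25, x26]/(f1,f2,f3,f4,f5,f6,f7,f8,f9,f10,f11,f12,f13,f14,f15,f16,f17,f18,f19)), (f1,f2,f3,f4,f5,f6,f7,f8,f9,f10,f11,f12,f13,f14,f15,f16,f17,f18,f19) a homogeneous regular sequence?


depth(R)=26
depth(R/I)=26-19=7


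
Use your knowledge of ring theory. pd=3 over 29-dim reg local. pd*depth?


pd+depth=29
depth=29-3=26
pd*depth=3*26=78


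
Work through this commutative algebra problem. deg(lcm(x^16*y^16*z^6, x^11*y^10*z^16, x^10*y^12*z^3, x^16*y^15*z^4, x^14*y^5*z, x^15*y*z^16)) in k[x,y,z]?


lcm = componentwise max:
x: max(16,11,10,16,14,15)=16
y: max(16,10,12,15,5,1)=16
z: max(6,16,3,4,1,16)=16
Total=16+16+16=48


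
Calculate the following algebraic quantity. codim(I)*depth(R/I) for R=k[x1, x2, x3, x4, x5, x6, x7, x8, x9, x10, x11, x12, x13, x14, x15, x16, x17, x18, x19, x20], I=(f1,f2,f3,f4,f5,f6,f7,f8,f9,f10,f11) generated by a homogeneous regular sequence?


codim=11, depth=dim(R/I)=20-11=9
Product=11*9=99


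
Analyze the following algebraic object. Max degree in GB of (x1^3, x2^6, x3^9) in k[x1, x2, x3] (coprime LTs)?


Pure powers, coprime LTs => already GB.
Degrees: 3, 6, 9
Max=9


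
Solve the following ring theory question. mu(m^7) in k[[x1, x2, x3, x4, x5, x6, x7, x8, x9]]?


C(n+d-1,d)=C(15,7)=6435


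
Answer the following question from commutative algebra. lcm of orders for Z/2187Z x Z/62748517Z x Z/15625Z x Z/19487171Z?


Exponent = lcm of the cyclic orders; pairwise coprime => product.
3^7*13^7*5^6*11^7=2187*62748517*15625*19487171=41785063963372111078125


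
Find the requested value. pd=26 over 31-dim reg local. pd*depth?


pd+depth=31
depth=31-26=5
pd*depth=26*5=130


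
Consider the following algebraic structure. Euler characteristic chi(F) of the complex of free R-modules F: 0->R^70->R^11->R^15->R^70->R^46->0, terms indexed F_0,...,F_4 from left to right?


chi = sum (-1)^i * rank:
(-1)^0*70=70
(-1)^1*11=-11
(-1)^2*15=15
(-1)^3*70=-70
(-1)^4*46=46
chi=50


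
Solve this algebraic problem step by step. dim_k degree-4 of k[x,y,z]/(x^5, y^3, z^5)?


Need i<5, j<3, k<5 with i+j+k=4.
For each i, j ranges over max(0,4-i-4)..min(2,4-i):
  i=0: j in [0,2] -> 3
  i=1: j in [0,2] -> 3
  i=2: j in [0,2] -> 3
  i=3: j in [0,1] -> 2
  i=4: j in [0,0] -> 1
H(4) = 3+3+3+2+1 = 12


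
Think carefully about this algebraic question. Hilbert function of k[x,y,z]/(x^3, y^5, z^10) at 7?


Need i<3, j<5, k<10 with i+j+k=7.
For each i, j ranges over max(0,7-i-9)..min(4,7-i):
  i=0: j in [0,4] -> 5
  i=1: j in [0,4] -> 5
  i=2: j in [0,4] -> 5
H(7) = 5+5+5 = 15


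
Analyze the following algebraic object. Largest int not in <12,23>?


gcd(12,23)=1 => F=ab-a-b=12*23-12-23=276-35=241


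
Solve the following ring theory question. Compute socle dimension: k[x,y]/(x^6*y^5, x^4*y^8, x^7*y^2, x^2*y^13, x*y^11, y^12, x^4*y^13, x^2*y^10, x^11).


Socle = ann(m) = span of standard monomials u with x*u, y*u in I (staircase corners).
Redundant generators: x^2*y^13, x^4*y^13
Minimal generators: x^11, x^7*y^2, x^6*y^5, x^4*y^8, x^2*y^10, x*y^11, y^12
Corners: y^11, xy^10, x^3y^9, x^5y^7, x^6y^4, x^10y
Socle dim=6


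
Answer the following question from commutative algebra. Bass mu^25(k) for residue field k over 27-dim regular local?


C(n,i)=C(27,25)=351


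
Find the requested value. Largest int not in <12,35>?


gcd(12,35)=1 => F=ab-a-b=12*35-12-35=420-47=373


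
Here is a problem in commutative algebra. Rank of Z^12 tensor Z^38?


rank(M(x)N) = rank(M)*rank(N)
12*38 = 456


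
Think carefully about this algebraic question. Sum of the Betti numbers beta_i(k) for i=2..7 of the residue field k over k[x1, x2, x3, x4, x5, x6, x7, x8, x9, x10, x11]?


Koszul resolution: beta_i(k)=C(n,i), n=11
C(11,2)=55, C(11,3)=165, C(11,4)=330, C(11,5)=462, C(11,6)=462, C(11,7)=330
Sum=1804


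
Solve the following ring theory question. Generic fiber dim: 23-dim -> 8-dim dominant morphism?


dim(fiber)=dim(X)-dim(Y)=23-8=15


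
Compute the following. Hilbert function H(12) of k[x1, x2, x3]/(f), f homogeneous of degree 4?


C(14,2)-C(10,2)=91-45=46


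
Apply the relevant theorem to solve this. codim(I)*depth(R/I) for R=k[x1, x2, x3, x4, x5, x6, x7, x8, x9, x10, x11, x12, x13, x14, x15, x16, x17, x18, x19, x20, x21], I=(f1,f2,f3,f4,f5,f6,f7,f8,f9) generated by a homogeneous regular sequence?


codim=9, depth=dim(R/I)=21-9=12
Product=9*12=108


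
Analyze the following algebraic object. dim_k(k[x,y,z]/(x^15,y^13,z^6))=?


Basis: x^iy^jz^k, i<15,j<13,k<6
15*13*6=1170


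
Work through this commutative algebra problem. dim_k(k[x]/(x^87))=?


Basis: 1,x,...,x^86
dim=87


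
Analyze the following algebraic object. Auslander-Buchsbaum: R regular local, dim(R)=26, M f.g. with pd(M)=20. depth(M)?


pd+depth=depth(R)=26
depth=26-20=6


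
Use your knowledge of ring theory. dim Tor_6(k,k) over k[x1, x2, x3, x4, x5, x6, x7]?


Koszul: C(n,i)=C(7,6)=7


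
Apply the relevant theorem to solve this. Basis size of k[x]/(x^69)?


Basis: 1,x,...,x^68
dim=69


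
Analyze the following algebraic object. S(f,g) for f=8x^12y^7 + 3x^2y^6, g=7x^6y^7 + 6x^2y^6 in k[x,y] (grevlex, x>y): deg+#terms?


LT(f)=8x^12y^7, LT(g)=7x^6y^7
lcm(LM)=x^12y^7
S(f,g) (scaled by 56 to clear denominators) = 7*f - 8x^6*g = -48x^8y^6 + 21x^2y^6
2 terms, deg 14.
14+2=16


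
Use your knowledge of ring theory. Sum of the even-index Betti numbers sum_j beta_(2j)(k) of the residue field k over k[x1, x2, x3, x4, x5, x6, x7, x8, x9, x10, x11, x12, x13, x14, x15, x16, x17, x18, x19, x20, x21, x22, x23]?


Koszul resolution: beta_i(k)=C(n,i), n=23
sum_even C(23,i) = 2^(n-1) = 2^22 = 4194304


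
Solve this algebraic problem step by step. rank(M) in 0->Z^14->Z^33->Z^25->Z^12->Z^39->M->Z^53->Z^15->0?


Alt sum=0:
(-1)^0*14 + (-1)^1*33 + (-1)^2*25 + (-1)^3*12 + (-1)^4*39 + (-1)^5*? + (-1)^6*53 + (-1)^7*15=0
rank(M)=71


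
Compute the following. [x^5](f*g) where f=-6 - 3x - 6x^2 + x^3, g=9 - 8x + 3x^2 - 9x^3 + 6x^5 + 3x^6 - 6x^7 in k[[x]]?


[x^5] = sum a_i*b_j, i+j=5
  -6*6=-36
  -6*-9=54
  1*3=3
Sum=21


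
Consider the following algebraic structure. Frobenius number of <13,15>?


gcd(13,15)=1 => F=ab-a-b=13*15-13-15=195-28=167


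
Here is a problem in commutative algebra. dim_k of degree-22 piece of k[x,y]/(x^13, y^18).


k[x,y], I = (x^13, y^18), d = 22
Need i < 13 and d-i < 18.
Range: 5 <= i <= 12.
H(22) = 8


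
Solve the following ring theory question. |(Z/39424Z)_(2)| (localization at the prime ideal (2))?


2-primary part: 39424=2^9*77
Size=2^9=512


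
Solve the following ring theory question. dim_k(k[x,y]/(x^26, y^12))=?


Basis: x^i*y^j, i<26, j<12
26*12=312


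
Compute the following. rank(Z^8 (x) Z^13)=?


rank(M(x)N) = rank(M)*rank(N)
8*13 = 104


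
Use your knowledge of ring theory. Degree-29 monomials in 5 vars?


C(d+n-1,n-1)=C(33,4)=40920


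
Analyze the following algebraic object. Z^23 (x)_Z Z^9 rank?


rank(M(x)N) = rank(M)*rank(N)
23*9 = 207


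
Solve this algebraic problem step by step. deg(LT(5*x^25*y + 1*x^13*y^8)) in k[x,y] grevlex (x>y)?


LT: 5*x^25*y
deg_x=25, deg_y=1
Total=25+1=26


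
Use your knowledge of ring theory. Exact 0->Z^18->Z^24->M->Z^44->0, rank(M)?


Alt sum=0:
(-1)^0*18 + (-1)^1*24 + (-1)^2*? + (-1)^3*44=0
rank(M)=50


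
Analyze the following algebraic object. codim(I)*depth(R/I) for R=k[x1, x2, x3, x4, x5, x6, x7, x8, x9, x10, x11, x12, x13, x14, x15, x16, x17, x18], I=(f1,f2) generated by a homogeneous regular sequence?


codim=2, depth=dim(R/I)=18-2=16
Product=2*16=32


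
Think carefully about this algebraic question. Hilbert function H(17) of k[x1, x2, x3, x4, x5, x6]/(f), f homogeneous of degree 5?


C(22,5)-C(17,5)=26334-6188=20146


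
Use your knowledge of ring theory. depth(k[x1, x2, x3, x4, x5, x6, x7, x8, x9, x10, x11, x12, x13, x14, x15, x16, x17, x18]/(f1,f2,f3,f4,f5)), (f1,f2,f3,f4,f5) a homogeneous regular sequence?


depth(R)=18
depth(R/I)=18-5=13


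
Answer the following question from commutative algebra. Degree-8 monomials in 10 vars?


C(d+n-1,n-1)=C(17,9)=24310


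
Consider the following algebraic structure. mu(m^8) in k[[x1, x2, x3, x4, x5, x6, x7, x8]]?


C(n+d-1,d)=C(15,8)=6435


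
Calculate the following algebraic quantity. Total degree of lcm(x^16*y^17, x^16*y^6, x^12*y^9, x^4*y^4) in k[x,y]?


lcm = componentwise max:
x: max(16,16,12,4)=16
y: max(17,6,9,4)=17
Total=16+17=33


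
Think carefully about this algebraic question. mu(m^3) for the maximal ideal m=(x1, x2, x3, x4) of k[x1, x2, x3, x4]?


Graded Nakayama: mu(m^d) = dim_k (m^d/m^(d+1)) = #degree-3 monomials in 4 vars
C(n+d-1,d)=C(6,3)=20


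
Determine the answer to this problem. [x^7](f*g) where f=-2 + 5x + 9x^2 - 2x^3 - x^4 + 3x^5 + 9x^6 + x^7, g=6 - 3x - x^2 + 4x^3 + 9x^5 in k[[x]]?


[x^7] = sum a_i*b_j, i+j=7
  9*9=81
  -1*4=-4
  3*-1=-3
  9*-3=-27
  1*6=6
Sum=53


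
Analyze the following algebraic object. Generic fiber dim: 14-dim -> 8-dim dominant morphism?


dim(fiber)=dim(X)-dim(Y)=14-8=6


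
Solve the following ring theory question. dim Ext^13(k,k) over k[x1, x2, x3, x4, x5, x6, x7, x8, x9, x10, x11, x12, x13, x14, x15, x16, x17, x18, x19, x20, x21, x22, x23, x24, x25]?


C(n,i)=C(25,13)=5200300


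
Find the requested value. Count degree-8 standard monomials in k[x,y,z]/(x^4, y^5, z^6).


Need i<4, j<5, k<6 with i+j+k=8.
For each i, j ranges over max(0,8-i-5)..min(4,8-i):
  i=0: j in [3,4] -> 2
  i=1: j in [2,4] -> 3
  i=2: j in [1,4] -> 4
  i=3: j in [0,4] -> 5
H(8) = 2+3+4+5 = 14


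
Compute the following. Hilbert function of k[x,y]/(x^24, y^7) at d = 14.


k[x,y], I = (x^24, y^7), d = 14
Need i < 24 and d-i < 7.
Range: 8 <= i <= 14.
H(14) = 7


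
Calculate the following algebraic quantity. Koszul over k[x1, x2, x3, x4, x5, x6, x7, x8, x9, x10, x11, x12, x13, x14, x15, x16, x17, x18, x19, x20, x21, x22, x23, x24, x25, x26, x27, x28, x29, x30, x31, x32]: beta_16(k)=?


C(n,i)=C(32,16)=601080390


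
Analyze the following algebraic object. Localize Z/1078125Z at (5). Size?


5-primary part: 1078125=5^6*69
Size=5^6=15625


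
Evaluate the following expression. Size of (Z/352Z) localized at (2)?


2-primary part: 352=2^5*11
Size=2^5=32


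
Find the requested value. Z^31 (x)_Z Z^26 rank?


rank(M(x)N) = rank(M)*rank(N)
31*26 = 806


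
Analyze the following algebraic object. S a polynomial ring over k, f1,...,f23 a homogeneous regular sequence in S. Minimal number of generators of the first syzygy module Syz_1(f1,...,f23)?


Regular sequence => Koszul complex is the minimal free resolution.
Syz_1 minimally generated by Koszul relations f_i*e_j - f_j*e_i (i<j): mu(Syz_1) = beta_2 = C(m,2) = m(m-1)/2
m=23
23*22/2 = 253


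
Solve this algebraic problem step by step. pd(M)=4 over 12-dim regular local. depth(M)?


pd+depth=depth(R)=12
depth=12-4=8


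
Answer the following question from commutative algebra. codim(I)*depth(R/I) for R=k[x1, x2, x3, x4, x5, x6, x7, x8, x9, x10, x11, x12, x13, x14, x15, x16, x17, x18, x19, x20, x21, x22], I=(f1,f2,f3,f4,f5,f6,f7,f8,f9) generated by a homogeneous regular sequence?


codim=9, depth=dim(R/I)=22-9=13
Product=9*13=117


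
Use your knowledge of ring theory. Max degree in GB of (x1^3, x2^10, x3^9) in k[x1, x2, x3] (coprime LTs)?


Pure powers, coprime LTs => already GB.
Degrees: 3, 10, 9
Max=10


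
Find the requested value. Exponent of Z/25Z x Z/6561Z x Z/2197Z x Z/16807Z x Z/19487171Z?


Exponent = lcm of the cyclic orders; pairwise coprime => product.
5^2*3^8*13^3*7^5*11^7=25*6561*2197*16807*19487171=118026383395381686225


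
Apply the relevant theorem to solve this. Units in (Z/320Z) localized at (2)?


Local ring = Z/64Z.
phi(64) = 2^5*(2-1) = 32


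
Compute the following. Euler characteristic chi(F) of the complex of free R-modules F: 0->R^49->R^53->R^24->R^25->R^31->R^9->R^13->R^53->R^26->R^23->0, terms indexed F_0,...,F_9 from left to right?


chi = sum (-1)^i * rank:
(-1)^0*49=49
(-1)^1*53=-53
(-1)^2*24=24
(-1)^3*25=-25
(-1)^4*31=31
(-1)^5*9=-9
(-1)^6*13=13
(-1)^7*53=-53
(-1)^8*26=26
(-1)^9*23=-23
chi=-20


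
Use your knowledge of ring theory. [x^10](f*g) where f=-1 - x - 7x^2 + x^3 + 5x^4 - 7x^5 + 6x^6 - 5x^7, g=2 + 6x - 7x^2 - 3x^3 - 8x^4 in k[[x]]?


[x^10] = sum a_i*b_j, i+j=10
  6*-8=-48
  -5*-3=15
Sum=-33
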